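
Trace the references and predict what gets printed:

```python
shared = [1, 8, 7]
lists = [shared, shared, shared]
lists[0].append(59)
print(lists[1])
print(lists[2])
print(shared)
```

Key concept: list of same reference.
Step by step:
`shared = [1, 8, 7]` → shared = [1, 8, 7]
`lists = [shared, shared, shared]` → lists = [[1, 8, 7], [1, 8, 7], [1, 8, 7]]
`lists[0].append(59)` → shared = [1, 8, 7, 59]; lists = [[1, 8, 7, 59], [1, 8, 7, 59], [1, 8, 7, 59]]
`print(lists[1])` → prints [1, 8, 7, 59]
`print(lists[2])` → prints [1, 8, 7, 59]
`print(shared)` → prints [1, 8, 7, 59]

Answer:
[1, 8, 7, 59]
[1, 8, 7, 59]
[1, 8, 7, 59]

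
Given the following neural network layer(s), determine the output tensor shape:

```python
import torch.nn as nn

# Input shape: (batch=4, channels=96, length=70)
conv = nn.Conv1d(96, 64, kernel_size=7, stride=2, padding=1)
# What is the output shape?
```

Input: (4, 96, 70) -> Output: (4, 64, 33)

Answer: (4, 64, 33)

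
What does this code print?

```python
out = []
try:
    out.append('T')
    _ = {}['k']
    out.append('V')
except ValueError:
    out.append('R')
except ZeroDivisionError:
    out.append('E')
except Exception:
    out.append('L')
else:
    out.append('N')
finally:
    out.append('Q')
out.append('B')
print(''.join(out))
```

Execution trace: 'T' (try body) → 'L' (except Exception) → 'Q' (finally) → 'B' (after the try/except). Output: TLQB

Answer: TLQB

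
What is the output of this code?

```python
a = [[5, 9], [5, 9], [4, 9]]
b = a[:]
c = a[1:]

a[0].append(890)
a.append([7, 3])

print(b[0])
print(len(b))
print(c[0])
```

Key concept: slice with nested mutation.
Step by step:
`a = [[5, 9], [5, 9], [4, 9]]` → a = [[5, 9], [5, 9], [4, 9]]
`b = a[:]` → b = [[5, 9], [5, 9], [4, 9]]
`c = a[1:]` → c = [[5, 9], [4, 9]]
`a[0].append(890)` → a = [[5, 9, 890], [5, 9], [4, 9]]; b = [[5, 9, 890], [5, 9], [4, 9]]
`a.append([7, 3])` → a = [[5, 9, 890], [5, 9], [4, 9], [7, 3]]
`print(b[0])` → prints [5, 9, 890]
`print(len(b))` → prints 3
`print(c[0])` → prints [5, 9]

Answer:
[5, 9, 890]
3
[5, 9]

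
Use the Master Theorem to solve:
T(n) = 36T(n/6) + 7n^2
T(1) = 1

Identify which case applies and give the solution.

a=36, b=6, f(n)=7n^2. log_6(36) = 2. Since c=2 = 2, Case 2 applies: T(n) = Θ(n^log_b(a) · log n) = O(n^2 log n).

Answer: O(n^2 log n) - Case 2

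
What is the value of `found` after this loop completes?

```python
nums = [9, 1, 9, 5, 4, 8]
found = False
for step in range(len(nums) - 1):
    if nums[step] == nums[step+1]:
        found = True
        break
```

Check consecutive duplicates in [9, 1, 9, 5, 4, 8]
`found` takes the values: False

Answer: False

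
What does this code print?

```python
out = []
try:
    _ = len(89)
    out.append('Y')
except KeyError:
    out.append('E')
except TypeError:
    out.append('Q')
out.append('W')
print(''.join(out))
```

Execution trace: 'Q' (except TypeError) → 'W' (after the try/except). Output: QW

Answer: QW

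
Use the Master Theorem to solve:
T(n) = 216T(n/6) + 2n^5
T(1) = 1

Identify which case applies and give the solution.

a=216, b=6, f(n)=2n^5. log_6(216) = 3. Since c=5 > 3 and the regularity condition holds (216(n/6)^5 = (216/6^5)n^5 with 216/6^5 < 1), Case 3 applies: T(n) = Θ(f(n)) = O(n^5).

Answer: O(n^5) - Case 3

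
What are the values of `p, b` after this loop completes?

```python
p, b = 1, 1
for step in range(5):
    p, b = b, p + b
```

Fibonacci: after 5 iterations
`p, b` takes the values: (1, 1) → (1, 2) → (2, 3) → (3, 5) → (5, 8) → (8, 13)

Answer: 8, 13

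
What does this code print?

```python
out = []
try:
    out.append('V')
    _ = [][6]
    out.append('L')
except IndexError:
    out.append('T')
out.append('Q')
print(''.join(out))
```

Execution trace: 'V' (try body) → 'T' (except IndexError) → 'Q' (after the try/except). Output: VTQ

Answer: VTQ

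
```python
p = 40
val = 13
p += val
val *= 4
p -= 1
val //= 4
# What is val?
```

Trace:
`p = 40` → p = 40
`val = 13` → val = 13
`p += val` → p = 53
`val *= 4` → val = 52
`p -= 1` → p = 52
`val //= 4` → val = 13
So val = 13

Answer: 13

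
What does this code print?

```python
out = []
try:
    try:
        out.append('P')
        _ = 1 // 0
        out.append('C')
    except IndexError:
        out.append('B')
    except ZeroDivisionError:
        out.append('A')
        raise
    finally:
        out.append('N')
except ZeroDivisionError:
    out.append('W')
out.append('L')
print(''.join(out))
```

Execution trace: 'P' (inner try body) → 'A' (inner except ZeroDivisionError) → 'N' (inner finally) → 'W' (outer except ZeroDivisionError) → 'L' (after the try/except). Output: PANWL

Answer: PANWL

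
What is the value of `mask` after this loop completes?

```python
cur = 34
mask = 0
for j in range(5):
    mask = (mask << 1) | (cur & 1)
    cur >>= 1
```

Reverse lowest 5 bits of 34
`mask` takes the values: 0 → 1 → 2 → 4 → 8

Answer: 8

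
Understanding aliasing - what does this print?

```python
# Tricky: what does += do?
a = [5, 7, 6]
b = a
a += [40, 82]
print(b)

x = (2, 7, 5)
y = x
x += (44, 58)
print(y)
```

Key concept: += behavior differs for mutable vs immutable.
Step by step:
`a = [5, 7, 6]` → a = [5, 7, 6]
`b = a` → b = [5, 7, 6] (same object as a)
`a += [40, 82]` → a = [5, 7, 6, 40, 82] (same object as b); b = [5, 7, 6, 40, 82] (same object as a)
`print(b)` → prints [5, 7, 6, 40, 82]
`x = (2, 7, 5)` → x = (2, 7, 5)
`y = x` → y = (2, 7, 5)
`x += (44, 58)` → x = (2, 7, 5, 44, 58)
`print(y)` → prints (2, 7, 5)

Answer:
[5, 7, 6, 40, 82]
(2, 7, 5)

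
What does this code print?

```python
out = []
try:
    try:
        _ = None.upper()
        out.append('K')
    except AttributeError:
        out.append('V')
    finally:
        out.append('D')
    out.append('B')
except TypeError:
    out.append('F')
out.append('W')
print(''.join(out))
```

Execution trace: 'V' (inner except AttributeError) → 'D' (inner finally) → 'B' (try body, no exception) → 'W' (after the try/except). Output: VDBW

Answer: VDBW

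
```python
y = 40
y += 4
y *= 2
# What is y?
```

Trace:
`y = 40` → y = 40
`y += 4` → y = 44
`y *= 2` → y = 88
So y = 88

Answer: 88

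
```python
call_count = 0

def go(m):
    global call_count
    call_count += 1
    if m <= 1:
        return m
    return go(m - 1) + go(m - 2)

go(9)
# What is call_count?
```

Calls(m) = 1 + Calls(m-1) + Calls(m-2); Calls(0)=Calls(1)=1. For m=9 this gives 109.

Answer: 109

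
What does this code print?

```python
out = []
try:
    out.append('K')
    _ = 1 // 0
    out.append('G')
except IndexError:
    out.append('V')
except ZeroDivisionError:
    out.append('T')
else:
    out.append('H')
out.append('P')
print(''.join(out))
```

Execution trace: 'K' (try body) → 'T' (except ZeroDivisionError) → 'P' (after the try/except). Output: KTP

Answer: KTP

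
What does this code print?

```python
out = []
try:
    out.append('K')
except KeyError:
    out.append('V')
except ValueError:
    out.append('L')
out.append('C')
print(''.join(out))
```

Execution trace: 'K' (try body, no exception) → 'C' (after the try/except). Output: KC

Answer: KC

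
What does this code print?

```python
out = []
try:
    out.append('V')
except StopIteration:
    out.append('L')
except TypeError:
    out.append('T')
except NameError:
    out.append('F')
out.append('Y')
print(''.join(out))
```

Execution trace: 'V' (try body, no exception) → 'Y' (after the try/except). Output: VY

Answer: VY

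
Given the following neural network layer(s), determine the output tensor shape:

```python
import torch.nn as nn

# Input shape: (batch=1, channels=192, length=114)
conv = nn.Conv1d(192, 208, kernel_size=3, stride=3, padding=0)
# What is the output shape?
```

Input: (1, 192, 114) -> Output: (1, 208, 38)

Answer: (1, 208, 38)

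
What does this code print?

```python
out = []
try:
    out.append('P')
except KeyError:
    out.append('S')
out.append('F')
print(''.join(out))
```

Execution trace: 'P' (try body, no exception) → 'F' (after the try/except). Output: PF

Answer: PF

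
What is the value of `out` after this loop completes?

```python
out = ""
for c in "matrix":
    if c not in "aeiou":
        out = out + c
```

Remove vowels from 'matrix'
`out` takes the values: "" → "m" → "mt" → "mtr" → "mtrx"

Answer: "mtrx"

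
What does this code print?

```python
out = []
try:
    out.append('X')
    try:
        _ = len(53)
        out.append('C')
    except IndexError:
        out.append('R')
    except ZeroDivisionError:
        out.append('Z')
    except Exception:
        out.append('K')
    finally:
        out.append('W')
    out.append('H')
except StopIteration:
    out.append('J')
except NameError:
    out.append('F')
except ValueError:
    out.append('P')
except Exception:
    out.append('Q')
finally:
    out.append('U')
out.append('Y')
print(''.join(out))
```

Execution trace: 'X' (try body) → 'K' (inner except Exception) → 'W' (inner finally) → 'H' (try body, no exception) → 'U' (finally) → 'Y' (after the try/except). Output: XKWHUY

Answer: XKWHUY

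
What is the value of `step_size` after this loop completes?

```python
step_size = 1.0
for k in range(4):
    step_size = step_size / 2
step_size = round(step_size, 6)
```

Halving LR 4 times: 1 / 2^4
`step_size` takes the values: 1.0 → 0.5 → 0.25 → 0.125 → 0.0625

Answer: 0.0625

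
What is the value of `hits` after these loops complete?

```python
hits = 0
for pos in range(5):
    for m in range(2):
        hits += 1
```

5 * 2 = 10
`hits` takes the values: 0 → 1 → 2 → 3 → 4 → 5 → 6 → 7 → 8 → 9 → 10

Answer: 10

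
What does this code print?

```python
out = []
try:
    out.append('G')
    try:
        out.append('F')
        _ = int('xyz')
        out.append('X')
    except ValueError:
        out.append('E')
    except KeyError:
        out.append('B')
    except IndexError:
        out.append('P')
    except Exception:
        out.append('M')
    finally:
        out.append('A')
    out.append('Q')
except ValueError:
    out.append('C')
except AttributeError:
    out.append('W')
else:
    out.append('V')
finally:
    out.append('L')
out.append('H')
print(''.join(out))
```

Execution trace: 'G' (try body) → 'F' (inner try body) → 'E' (inner except ValueError) → 'A' (inner finally) → 'Q' (try body, no exception) → 'V' (else) → 'L' (finally) → 'H' (after the try/except). Output: GFEAQVLH

Answer: GFEAQVLH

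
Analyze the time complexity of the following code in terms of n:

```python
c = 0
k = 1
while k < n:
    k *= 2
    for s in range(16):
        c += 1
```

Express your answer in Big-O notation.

Each loop level contributes: log n × 1. Multiplying the contributions gives O(log n).

Answer: O(log n)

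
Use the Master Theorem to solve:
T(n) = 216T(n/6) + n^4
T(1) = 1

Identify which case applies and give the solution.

a=216, b=6, f(n)=n^4. log_6(216) = 3. Since c=4 > 3 and the regularity condition holds (216(n/6)^4 = (216/6^4)n^4 with 216/6^4 < 1), Case 3 applies: T(n) = Θ(f(n)) = O(n^4).

Answer: O(n^4) - Case 3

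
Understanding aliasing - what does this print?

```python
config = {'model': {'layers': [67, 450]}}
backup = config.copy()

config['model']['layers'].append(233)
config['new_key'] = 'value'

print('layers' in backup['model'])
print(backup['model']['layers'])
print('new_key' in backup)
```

Key concept: shallow copy gotcha with nested dict.
Step by step:
`config = {'model': {'layers': [67, 450]}}` → config = {'model': {'layers': [67, 450]}}
`backup = config.copy()` → backup = {'model': {'layers': [67, 450]}}
`config['model']['layers'].append(233)` → config = {'model': {'layers': [67, 450, 233]}}; backup = {'model': {'layers': [67, 450, 233]}}
`config['new_key'] = 'value'` → config = {'model': {'layers': [67, 450, 233]}, 'new_key': 'value'}
`print('layers' in backup['model'])` → prints True
`print(backup['model']['layers'])` → prints [67, 450, 233]
`print('new_key' in backup)` → prints False

Answer:
True
[67, 450, 233]
False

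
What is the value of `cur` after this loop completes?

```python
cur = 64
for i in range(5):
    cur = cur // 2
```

Halve 5 times: 64 // 2^5 = 2
`cur` takes the values: 64 → 32 → 16 → 8 → 4 → 2

Answer: 2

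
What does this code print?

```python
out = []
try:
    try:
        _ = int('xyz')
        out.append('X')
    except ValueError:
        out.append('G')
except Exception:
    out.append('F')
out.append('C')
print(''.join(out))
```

Execution trace: 'G' (inner except ValueError) → 'C' (after the try/except). Output: GC

Answer: GC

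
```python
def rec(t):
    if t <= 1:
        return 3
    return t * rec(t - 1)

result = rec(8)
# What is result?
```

rec(8) = 8 * 7 * 6 * 5 * 4 * 3 * 2 * 3 = 120960

Answer: 120960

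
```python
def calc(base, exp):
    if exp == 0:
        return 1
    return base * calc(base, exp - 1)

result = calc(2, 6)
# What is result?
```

calc(2, 6) = 2 * 2 * 2 * 2 * 2 * 2 = 64

Answer: 64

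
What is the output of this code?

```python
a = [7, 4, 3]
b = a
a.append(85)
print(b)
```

Key concept: basic list aliasing.
Step by step:
`a = [7, 4, 3]` → a = [7, 4, 3]
`b = a` → b = [7, 4, 3] (same object as a)
`a.append(85)` → a = [7, 4, 3, 85] (same object as b); b = [7, 4, 3, 85] (same object as a)
`print(b)` → prints [7, 4, 3, 85]

Answer: [7, 4, 3, 85]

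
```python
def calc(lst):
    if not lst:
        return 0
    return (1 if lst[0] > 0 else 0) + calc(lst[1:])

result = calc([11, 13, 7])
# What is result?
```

Count of positive elements in [11, 13, 7] = 3

Answer: 3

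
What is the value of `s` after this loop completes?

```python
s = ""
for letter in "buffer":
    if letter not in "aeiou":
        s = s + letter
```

Remove vowels from 'buffer'
`s` takes the values: "" → "b" → "bf" → "bff" → "bffr"

Answer: "bffr"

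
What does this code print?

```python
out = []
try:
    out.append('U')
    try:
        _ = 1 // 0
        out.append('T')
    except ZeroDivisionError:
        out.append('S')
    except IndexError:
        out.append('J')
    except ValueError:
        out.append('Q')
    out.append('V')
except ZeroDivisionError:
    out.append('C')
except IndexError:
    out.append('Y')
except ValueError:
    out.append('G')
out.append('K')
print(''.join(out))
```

Execution trace: 'U' (try body) → 'S' (inner except ZeroDivisionError) → 'V' (try body, no exception) → 'K' (after the try/except). Output: USVK

Answer: USVK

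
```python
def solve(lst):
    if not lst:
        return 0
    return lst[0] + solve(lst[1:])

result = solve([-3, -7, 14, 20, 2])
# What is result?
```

(-3) + (-7) + 14 + 20 + 2 + 0 = 26

Answer: 26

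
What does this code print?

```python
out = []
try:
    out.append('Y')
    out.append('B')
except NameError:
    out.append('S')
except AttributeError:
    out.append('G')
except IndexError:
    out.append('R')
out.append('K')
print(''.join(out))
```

Execution trace: 'Y' (try body) → 'B' (try body, no exception) → 'K' (after the try/except). Output: YBK

Answer: YBK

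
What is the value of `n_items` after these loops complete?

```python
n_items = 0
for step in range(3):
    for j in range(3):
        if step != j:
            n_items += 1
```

3² - 3 (exclude diagonal)
`n_items` takes the values: 0 → 1 → 2 → 3 → 4 → 5 → 6

Answer: 6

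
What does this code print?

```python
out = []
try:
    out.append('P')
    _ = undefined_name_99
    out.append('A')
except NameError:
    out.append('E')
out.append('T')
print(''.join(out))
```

Execution trace: 'P' (try body) → 'E' (except NameError) → 'T' (after the try/except). Output: PET

Answer: PET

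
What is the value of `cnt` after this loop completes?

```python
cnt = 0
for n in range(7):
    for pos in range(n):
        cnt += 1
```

Triangle number: 0+1+2+...+6
`cnt` takes the values: 0 → 1 → 2 → 3 → 4 → 5 → 6 → 7 → 8 → 9 → 10 → 11 → 12 → 13 → 14 → 15 → 16 → 17 → 18 → 19 → 20 → 21

Answer: 21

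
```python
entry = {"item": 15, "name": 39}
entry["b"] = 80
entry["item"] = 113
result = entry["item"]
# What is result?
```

Trace:
`entry = {"item": 15, "name": 39}` → entry = {'item': 15, 'name': 39}
`entry["b"] = 80` → entry = {'item': 15, 'name': 39, 'b': 80}
`entry["item"] = 113` → entry = {'item': 113, 'name': 39, 'b': 80}
`result = entry["item"]` → result = 113
So result = 113

Answer: 113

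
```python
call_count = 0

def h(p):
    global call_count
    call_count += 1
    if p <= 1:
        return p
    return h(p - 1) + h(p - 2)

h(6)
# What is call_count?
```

Calls(p) = 1 + Calls(p-1) + Calls(p-2); Calls(0)=Calls(1)=1. For p=6 this gives 25.

Answer: 25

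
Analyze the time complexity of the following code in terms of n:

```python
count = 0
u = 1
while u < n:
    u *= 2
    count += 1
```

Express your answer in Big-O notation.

Each loop level contributes: log n. Multiplying the contributions gives O(log n).

Answer: O(log n)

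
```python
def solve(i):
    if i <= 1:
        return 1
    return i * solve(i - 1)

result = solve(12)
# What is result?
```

solve(12) = 12 * 11 * 10 * 9 * 8 * 7 * 6 * 5 * 4 * 3 * 2 * 1 = 479001600

Answer: 479001600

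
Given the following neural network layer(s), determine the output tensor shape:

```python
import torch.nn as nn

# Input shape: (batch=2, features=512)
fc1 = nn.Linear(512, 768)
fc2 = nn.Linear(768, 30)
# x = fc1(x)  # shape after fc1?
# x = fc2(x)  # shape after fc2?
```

Input: (2, 512) -> after fc1: (2, 768) -> Output: (2, 30)

Answer: (2, 30)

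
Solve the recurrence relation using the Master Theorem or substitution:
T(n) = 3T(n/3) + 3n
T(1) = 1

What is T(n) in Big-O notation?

By Master Theorem: a=3, b=3, f(n)=3n. Since log_3(3) = 1 and f(n) = Θ(n^1), Case 2 applies. T(n) = O(n log n).

Answer: O(n log n)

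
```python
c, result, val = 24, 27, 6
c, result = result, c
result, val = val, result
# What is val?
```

Trace:
`c, result, val = 24, 27, 6` → c = 24; result = 27; val = 6
`c, result = result, c` → c = 27; result = 24
`result, val = val, result` → result = 6; val = 24
So val = 24

Answer: 24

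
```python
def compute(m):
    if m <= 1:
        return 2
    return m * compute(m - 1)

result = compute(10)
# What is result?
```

compute(10) = 10 * 9 * 8 * 7 * 6 * 5 * 4 * 3 * 2 * 2 = 7257600

Answer: 7257600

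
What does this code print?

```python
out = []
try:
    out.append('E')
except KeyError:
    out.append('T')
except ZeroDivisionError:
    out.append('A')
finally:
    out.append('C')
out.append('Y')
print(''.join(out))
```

Execution trace: 'E' (try body, no exception) → 'C' (finally) → 'Y' (after the try/except). Output: ECY

Answer: ECY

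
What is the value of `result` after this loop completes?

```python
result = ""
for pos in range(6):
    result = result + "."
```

Repeat '.' 6 times
`result` takes the values: "" → "." → ".." → "..." → "...." → "....." → "......"

Answer: "......"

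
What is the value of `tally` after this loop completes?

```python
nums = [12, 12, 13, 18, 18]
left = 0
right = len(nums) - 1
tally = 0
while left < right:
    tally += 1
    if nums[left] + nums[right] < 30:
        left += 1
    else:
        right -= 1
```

Steps to find pair summing to 30
`tally` takes the values: 0 → 1 → 2 → 3 → 4

Answer: 4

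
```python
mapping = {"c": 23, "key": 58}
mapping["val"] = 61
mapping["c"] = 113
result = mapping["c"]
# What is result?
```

Trace:
`mapping = {"c": 23, "key": 58}` → mapping = {'c': 23, 'key': 58}
`mapping["val"] = 61` → mapping = {'c': 23, 'key': 58, 'val': 61}
`mapping["c"] = 113` → mapping = {'c': 113, 'key': 58, 'val': 61}
`result = mapping["c"]` → result = 113
So result = 113

Answer: 113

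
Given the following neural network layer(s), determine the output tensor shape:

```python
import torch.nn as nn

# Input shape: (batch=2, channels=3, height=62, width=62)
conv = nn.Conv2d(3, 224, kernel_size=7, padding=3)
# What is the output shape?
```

Input: (2, 3, 62, 62) -> Output: (2, 224, 62, 62)

Answer: (2, 224, 62, 62)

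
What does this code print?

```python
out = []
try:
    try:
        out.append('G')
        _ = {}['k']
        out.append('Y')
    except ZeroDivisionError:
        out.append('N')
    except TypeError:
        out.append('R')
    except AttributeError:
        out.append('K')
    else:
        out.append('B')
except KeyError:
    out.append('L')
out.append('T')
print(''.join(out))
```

Execution trace: 'G' (try body) → 'L' (outer except KeyError) → 'T' (after the try/except). Output: GLT

Answer: GLT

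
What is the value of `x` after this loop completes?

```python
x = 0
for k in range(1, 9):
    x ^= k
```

XOR of 1 to 8
`x` takes the values: 0 → 1 → 3 → 0 → 4 → 1 → 7 → 0 → 8

Answer: 8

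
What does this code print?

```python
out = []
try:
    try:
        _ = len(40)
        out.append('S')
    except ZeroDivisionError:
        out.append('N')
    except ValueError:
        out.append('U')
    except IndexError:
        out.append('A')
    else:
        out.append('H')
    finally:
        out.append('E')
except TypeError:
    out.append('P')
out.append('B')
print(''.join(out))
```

Execution trace: 'E' (finally) → 'P' (outer except TypeError) → 'B' (after the try/except). Output: EPB

Answer: EPB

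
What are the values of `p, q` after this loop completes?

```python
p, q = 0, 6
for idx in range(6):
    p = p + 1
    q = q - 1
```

p goes 0→6, q goes 6→0
`p, q` takes the values: (0, 6) → (1, 6) → (1, 5) → (2, 5) → (2, 4) → (3, 4) → (3, 3) → (4, 3) → (4, 2) → (5, 2) → (5, 1) → (6, 1) → (6, 0)

Answer: 6, 0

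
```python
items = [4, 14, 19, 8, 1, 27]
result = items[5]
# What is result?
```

Trace:
`items = [4, 14, 19, 8, 1, 27]` → items = [4, 14, 19, 8, 1, 27]
`result = items[5]` → result = 27
So result = 27

Answer: 27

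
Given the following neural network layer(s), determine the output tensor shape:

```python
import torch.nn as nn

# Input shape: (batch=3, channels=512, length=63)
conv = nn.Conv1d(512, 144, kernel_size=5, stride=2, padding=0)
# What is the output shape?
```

Input: (3, 512, 63) -> Output: (3, 144, 30)

Answer: (3, 144, 30)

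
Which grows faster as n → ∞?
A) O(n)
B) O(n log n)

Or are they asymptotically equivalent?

O(n) vs O(n log n): Higher order terms dominate.

Answer: B) O(n log n) grows faster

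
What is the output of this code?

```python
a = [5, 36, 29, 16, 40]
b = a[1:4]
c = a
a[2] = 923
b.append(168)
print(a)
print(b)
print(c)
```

Key concept: slice vs alias.
Step by step:
`a = [5, 36, 29, 16, 40]` → a = [5, 36, 29, 16, 40]
`b = a[1:4]` → b = [36, 29, 16]
`c = a` → c = [5, 36, 29, 16, 40] (same object as a)
`a[2] = 923` → a = [5, 36, 923, 16, 40] (same object as c); c = [5, 36, 923, 16, 40] (same object as a)
`b.append(168)` → b = [36, 29, 16, 168]
`print(a)` → prints [5, 36, 923, 16, 40]
`print(b)` → prints [36, 29, 16, 168]
`print(c)` → prints [5, 36, 923, 16, 40]

Answer:
[5, 36, 923, 16, 40]
[36, 29, 16, 168]
[5, 36, 923, 16, 40]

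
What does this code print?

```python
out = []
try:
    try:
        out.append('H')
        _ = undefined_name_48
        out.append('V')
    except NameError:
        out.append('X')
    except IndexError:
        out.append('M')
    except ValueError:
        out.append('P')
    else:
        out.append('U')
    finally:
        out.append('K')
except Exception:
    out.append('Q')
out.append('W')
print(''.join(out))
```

Execution trace: 'H' (inner try body) → 'X' (inner except NameError) → 'K' (inner finally) → 'W' (after the try/except). Output: HXKW

Answer: HXKW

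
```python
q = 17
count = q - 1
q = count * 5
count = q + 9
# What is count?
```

Trace:
`q = 17` → q = 17
`count = q - 1` → count = 16
`q = count * 5` → q = 80
`count = q + 9` → count = 89
So count = 89

Answer: 89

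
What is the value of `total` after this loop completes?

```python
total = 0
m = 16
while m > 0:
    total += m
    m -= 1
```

Sum 16 down to 1
`total` takes the values: 0 → 16 → 31 → 45 → 58 → 70 → 81 → 91 → 100 → 108 → 115 → 121 → 126 → 130 → 133 → 135 → 136

Answer: 136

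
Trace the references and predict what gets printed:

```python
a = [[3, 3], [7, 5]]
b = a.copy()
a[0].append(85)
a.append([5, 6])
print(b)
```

Key concept: shallow copy with nested lists.
Step by step:
`a = [[3, 3], [7, 5]]` → a = [[3, 3], [7, 5]]
`b = a.copy()` → b = [[3, 3], [7, 5]]
`a[0].append(85)` → a = [[3, 3, 85], [7, 5]]; b = [[3, 3, 85], [7, 5]]
`a.append([5, 6])` → a = [[3, 3, 85], [7, 5], [5, 6]]
`print(b)` → prints [[3, 3, 85], [7, 5]]

Answer: [[3, 3, 85], [7, 5]]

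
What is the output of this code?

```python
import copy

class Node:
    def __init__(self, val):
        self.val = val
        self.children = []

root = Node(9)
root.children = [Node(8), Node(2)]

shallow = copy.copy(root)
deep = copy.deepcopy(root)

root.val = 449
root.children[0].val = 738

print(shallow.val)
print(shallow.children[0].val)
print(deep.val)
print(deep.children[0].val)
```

Key concept: deep copy with custom objects.
Step by step:
`root = Node(9)` → root = Node(val=9, children=[])
`root.children = [Node(8), Node(2)]` → root = Node(val=9, children=[Node(val=8, children=[]), Node(val=2, children=[])])
`shallow = copy.copy(root)` → shallow = Node(val=9, children=[Node(val=8, children=[]), Node(val=2, children=[])])
`deep = copy.deepcopy(root)` → deep = Node(val=9, children=[Node(val=8, children=[]), Node(val=2, children=[])])
`root.val = 449` → root = Node(val=449, children=[Node(val=8, children=[]), Node(val=2, children=[])])
`root.children[0].val = 738` → root = Node(val=449, children=[Node(val=738, children=[]), Node(val=2, children=[])]); shallow = Node(val=9, children=[Node(val=738, children=[]), Node(val=2, children=[])])
`print(shallow.val)` → prints 9
`print(shallow.children[0].val)` → prints 738
`print(deep.val)` → prints 9
`print(deep.children[0].val)` → prints 8

Answer:
9
738
9
8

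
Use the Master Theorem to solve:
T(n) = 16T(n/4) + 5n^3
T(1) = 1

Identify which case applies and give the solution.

a=16, b=4, f(n)=5n^3. log_4(16) = 2. Since c=3 > 2 and the regularity condition holds (16(n/4)^3 = (16/4^3)n^3 with 16/4^3 < 1), Case 3 applies: T(n) = Θ(f(n)) = O(n^3).

Answer: O(n^3) - Case 3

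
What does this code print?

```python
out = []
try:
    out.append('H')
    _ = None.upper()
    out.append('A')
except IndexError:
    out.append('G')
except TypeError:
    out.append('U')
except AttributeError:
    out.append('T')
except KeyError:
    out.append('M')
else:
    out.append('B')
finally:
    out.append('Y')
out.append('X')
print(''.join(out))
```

Execution trace: 'H' (try body) → 'T' (except AttributeError) → 'Y' (finally) → 'X' (after the try/except). Output: HTYX

Answer: HTYX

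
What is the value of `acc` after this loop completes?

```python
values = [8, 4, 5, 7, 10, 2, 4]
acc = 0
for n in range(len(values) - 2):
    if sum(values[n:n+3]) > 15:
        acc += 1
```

Count windows with sum > 15
`acc` takes the values: 0 → 1 → 2 → 3 → 4 → 5

Answer: 5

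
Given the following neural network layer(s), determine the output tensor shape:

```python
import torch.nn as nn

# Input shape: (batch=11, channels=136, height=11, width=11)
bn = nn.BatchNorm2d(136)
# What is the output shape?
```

Input: (11, 136, 11, 11) -> Output: (11, 136, 11, 11)

Answer: (11, 136, 11, 11)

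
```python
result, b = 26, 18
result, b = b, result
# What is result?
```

Trace:
`result, b = 26, 18` → result = 26; b = 18
`result, b = b, result` → result = 18; b = 26
So result = 18

Answer: 18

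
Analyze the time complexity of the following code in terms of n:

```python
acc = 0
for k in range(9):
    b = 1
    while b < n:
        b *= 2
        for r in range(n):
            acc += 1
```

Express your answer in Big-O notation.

Each loop level contributes: 1 × log n × n. Multiplying the contributions gives O(n log n).

Answer: O(n log n)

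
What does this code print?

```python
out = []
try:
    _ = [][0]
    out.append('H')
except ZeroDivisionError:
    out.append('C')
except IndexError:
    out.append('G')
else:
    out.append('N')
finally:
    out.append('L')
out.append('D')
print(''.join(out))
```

Execution trace: 'G' (except IndexError) → 'L' (finally) → 'D' (after the try/except). Output: GLD

Answer: GLD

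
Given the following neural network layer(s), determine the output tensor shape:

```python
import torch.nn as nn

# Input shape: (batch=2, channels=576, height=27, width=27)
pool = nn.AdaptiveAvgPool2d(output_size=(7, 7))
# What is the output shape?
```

Input: (2, 576, 27, 27) -> Output: (2, 576, 7, 7)

Answer: (2, 576, 7, 7)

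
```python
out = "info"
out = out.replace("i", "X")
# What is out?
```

Trace:
`out = "info"` → out = 'info'
`out = out.replace("i", "X")` → out = 'Xnfo'
So out = 'Xnfo'

Answer: 'Xnfo'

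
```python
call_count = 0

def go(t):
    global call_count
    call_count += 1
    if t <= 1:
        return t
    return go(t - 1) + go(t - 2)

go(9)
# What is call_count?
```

Calls(t) = 1 + Calls(t-1) + Calls(t-2); Calls(0)=Calls(1)=1. For t=9 this gives 109.

Answer: 109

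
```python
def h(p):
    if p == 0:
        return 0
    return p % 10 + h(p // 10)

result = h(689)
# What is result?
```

Sum of digits of 689: 9 + 8 + 6 = 23

Answer: 23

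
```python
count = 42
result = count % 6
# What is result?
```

Trace:
`count = 42` → count = 42
`result = count % 6` → result = 0
So result = 0

Answer: 0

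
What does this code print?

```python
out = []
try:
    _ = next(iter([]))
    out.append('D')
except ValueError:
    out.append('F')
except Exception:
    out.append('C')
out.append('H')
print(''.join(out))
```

Execution trace: 'C' (except Exception) → 'H' (after the try/except). Output: CH

Answer: CH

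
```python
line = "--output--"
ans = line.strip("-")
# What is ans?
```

Trace:
`line = "--output--"` → line = '--output--'
`ans = line.strip("-")` → ans = 'output'
So ans = 'output'

Answer: 'output'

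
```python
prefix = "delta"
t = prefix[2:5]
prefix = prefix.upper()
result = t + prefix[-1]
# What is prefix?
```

Trace:
`prefix = "delta"` → prefix = 'delta'
`t = prefix[2:5]` → t = 'lta'
`prefix = prefix.upper()` → prefix = 'DELTA'
`result = t + prefix[-1]` → result = 'ltaA'
So prefix = 'DELTA'

Answer: 'DELTA'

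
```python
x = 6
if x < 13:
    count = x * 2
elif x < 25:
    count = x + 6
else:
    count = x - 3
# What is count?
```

Trace:
`x = 6` → x = 6
`if x < 13: ...` → x < 13 is True → count = 12
So count = 12

Answer: 12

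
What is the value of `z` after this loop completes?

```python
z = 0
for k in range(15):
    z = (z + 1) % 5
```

Increment mod 5, 15 times = 0
`z` takes the values: 0 → 1 → 2 → 3 → 4 → 0 → 1 → 2 → 3 → 4 → 0 → 1 → 2 → 3 → 4 → 0

Answer: 0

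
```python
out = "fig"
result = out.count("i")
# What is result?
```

Trace:
`out = "fig"` → out = 'fig'
`result = out.count("i")` → result = 1
So result = 1

Answer: 1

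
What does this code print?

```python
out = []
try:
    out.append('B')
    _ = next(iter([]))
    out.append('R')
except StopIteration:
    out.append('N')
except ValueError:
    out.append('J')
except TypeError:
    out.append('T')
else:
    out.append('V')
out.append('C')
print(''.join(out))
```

Execution trace: 'B' (try body) → 'N' (except StopIteration) → 'C' (after the try/except). Output: BNC

Answer: BNC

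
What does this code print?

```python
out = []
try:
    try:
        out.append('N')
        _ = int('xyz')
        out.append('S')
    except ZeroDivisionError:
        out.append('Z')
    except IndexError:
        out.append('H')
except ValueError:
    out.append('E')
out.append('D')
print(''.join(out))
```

Execution trace: 'N' (inner try body) → 'E' (outer except ValueError) → 'D' (after the try/except). Output: NED

Answer: NED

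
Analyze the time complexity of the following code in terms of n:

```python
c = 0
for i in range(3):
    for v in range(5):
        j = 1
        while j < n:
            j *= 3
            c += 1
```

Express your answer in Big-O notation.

Each loop level contributes: 1 × 1 × log n. Multiplying the contributions gives O(log n).

Answer: O(log n)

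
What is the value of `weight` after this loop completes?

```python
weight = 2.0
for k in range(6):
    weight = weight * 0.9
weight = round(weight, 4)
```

Exponential decay: 2.0 * 0.9^6
`weight` takes the values: 2.0 → 1.8 → 1.62 → 1.458 → 1.3122 → 1.18098 → 1.062882 → 1.0629

Answer: 1.0629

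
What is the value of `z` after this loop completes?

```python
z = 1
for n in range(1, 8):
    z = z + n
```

Start at 1, add 1 through 7
`z` takes the values: 1 → 2 → 4 → 7 → 11 → 16 → 22 → 29

Answer: 29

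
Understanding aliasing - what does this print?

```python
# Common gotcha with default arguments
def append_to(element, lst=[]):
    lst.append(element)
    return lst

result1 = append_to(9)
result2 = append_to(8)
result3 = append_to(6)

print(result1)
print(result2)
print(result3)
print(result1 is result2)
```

Key concept: mutable default argument gotcha.
Step by step:
`result1 = append_to(9)` → result1 = [9]
`result2 = append_to(8)` → result1 = [9, 8] (same object as result2); result2 = [9, 8] (same object as result1)
`result3 = append_to(6)` → result1 = [9, 8, 6] (same object as result2, result3); result2 = [9, 8, 6] (same object as result1, result3); result3 = [9, 8, 6] (same object as result1, result2)
`print(result1)` → prints [9, 8, 6]
`print(result2)` → prints [9, 8, 6]
`print(result3)` → prints [9, 8, 6]
`print(result1 is result2)` → prints True

Answer:
[9, 8, 6]
[9, 8, 6]
[9, 8, 6]
True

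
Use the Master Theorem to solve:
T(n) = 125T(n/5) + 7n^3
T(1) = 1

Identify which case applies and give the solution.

a=125, b=5, f(n)=7n^3. log_5(125) = 3. Since c=3 = 3, Case 2 applies: T(n) = Θ(n^log_b(a) · log n) = O(n^3 log n).

Answer: O(n^3 log n) - Case 2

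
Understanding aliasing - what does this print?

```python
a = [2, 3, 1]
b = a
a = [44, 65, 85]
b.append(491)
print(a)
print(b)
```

Key concept: rebinding vs mutation: a is rebound to a new list, b still points at the original.
Step by step:
`a = [2, 3, 1]` → a = [2, 3, 1]
`b = a` → b = [2, 3, 1] (same object as a)
`a = [44, 65, 85]` → a = [44, 65, 85]
`b.append(491)` → b = [2, 3, 1, 491]
`print(a)` → prints [44, 65, 85]
`print(b)` → prints [2, 3, 1, 491]

Answer:
[44, 65, 85]
[2, 3, 1, 491]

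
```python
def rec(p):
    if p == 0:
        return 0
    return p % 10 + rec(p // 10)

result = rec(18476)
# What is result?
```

Sum of digits of 18476: 6 + 7 + 4 + 8 + 1 = 26

Answer: 26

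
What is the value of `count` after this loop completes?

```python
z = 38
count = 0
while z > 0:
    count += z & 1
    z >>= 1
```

Count set bits in 38 (binary: 0b100110)
`count` takes the values: 0 → 1 → 2 → 3

Answer: 3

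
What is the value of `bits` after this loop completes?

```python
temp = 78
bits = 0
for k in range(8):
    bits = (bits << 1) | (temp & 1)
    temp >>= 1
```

Reverse lowest 8 bits of 78
`bits` takes the values: 0 → 1 → 3 → 7 → 14 → 28 → 57 → 114

Answer: 114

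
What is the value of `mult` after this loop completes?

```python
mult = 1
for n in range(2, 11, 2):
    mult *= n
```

Product of even numbers 2 to 10
`mult` takes the values: 1 → 2 → 8 → 48 → 384 → 3840

Answer: 3840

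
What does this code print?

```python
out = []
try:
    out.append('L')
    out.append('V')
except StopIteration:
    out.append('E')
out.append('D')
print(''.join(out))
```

Execution trace: 'L' (try body) → 'V' (try body, no exception) → 'D' (after the try/except). Output: LVD

Answer: LVD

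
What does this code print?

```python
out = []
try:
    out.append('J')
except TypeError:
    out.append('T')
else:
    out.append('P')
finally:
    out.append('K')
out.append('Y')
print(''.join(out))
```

Execution trace: 'J' (try body, no exception) → 'P' (else) → 'K' (finally) → 'Y' (after the try/except). Output: JPKY

Answer: JPKY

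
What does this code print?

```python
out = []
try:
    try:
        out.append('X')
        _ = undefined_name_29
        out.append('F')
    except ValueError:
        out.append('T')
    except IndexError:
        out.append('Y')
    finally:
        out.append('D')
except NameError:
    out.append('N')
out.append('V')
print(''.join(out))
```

Execution trace: 'X' (try body) → 'D' (finally) → 'N' (outer except NameError) → 'V' (after the try/except). Output: XDNV

Answer: XDNV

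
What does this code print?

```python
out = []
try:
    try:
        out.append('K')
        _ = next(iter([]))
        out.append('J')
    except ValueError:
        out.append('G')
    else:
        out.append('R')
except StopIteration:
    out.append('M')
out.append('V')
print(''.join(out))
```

Execution trace: 'K' (inner try body) → 'M' (outer except StopIteration) → 'V' (after the try/except). Output: KMV

Answer: KMV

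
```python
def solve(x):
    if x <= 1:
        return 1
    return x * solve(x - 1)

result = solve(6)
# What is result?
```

solve(6) = 6 * 5 * 4 * 3 * 2 * 1 = 720

Answer: 720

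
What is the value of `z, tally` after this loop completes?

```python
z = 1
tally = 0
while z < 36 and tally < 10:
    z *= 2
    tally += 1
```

Double until >= 36 or 10 iterations
`z, tally` takes the values: (1, 0) → (2, 0) → (2, 1) → (4, 1) → (4, 2) → (8, 2) → (8, 3) → (16, 3) → (16, 4) → (32, 4) → (32, 5) → (64, 5) → (64, 6)

Answer: 64, 6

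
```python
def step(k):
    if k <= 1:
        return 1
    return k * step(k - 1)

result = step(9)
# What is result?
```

step(9) = 9 * 8 * 7 * 6 * 5 * 4 * 3 * 2 * 1 = 362880

Answer: 362880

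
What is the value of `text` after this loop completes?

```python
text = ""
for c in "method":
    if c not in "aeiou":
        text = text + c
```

Remove vowels from 'method'
`text` takes the values: "" → "m" → "mt" → "mth" → "mthd"

Answer: "mthd"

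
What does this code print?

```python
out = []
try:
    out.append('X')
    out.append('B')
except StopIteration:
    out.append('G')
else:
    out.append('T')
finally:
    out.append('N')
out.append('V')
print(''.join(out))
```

Execution trace: 'X' (try body) → 'B' (try body, no exception) → 'T' (else) → 'N' (finally) → 'V' (after the try/except). Output: XBTNV

Answer: XBTNV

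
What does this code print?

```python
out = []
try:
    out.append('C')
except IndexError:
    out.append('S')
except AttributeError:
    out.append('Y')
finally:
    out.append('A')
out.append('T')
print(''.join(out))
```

Execution trace: 'C' (try body, no exception) → 'A' (finally) → 'T' (after the try/except). Output: CAT

Answer: CAT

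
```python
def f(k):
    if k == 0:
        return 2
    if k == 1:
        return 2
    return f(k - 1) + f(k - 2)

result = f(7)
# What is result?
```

Build up from base cases: f(0)=2, f(1)=2, f(2)=4, f(3)=6, f(4)=10, f(5)=16, f(6)=26, ..., f(7)=42

Answer: 42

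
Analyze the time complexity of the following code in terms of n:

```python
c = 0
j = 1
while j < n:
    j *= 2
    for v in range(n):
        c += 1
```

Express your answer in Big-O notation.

Each loop level contributes: log n × n. Multiplying the contributions gives O(n log n).

Answer: O(n log n)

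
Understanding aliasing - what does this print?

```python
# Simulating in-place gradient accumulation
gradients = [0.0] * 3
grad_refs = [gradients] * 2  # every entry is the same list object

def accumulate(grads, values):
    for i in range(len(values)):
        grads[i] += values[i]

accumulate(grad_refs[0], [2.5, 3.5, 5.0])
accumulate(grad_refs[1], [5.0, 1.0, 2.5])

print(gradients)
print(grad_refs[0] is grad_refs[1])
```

Key concept: gradient accumulation aliasing.
Step by step:
`gradients = [0.0] * 3` → gradients = [0.0, 0.0, 0.0]
`grad_refs = [gradients] * 2` → grad_refs = [[0.0, 0.0, 0.0], [0.0, 0.0, 0.0]]
`accumulate(grad_refs[0], [2.5, 3.5, 5.0])` → gradients = [2.5, 3.5, 5.0]; grad_refs = [[2.5, 3.5, 5.0], [2.5, 3.5, 5.0]]
`accumulate(grad_refs[1], [5.0, 1.0, 2.5])` → gradients = [7.5, 4.5, 7.5]; grad_refs = [[7.5, 4.5, 7.5], [7.5, 4.5, 7.5]]
`print(gradients)` → prints [7.5, 4.5, 7.5]
`print(grad_refs[0] is grad_refs[1])` → prints True

Answer:
[7.5, 4.5, 7.5]
True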